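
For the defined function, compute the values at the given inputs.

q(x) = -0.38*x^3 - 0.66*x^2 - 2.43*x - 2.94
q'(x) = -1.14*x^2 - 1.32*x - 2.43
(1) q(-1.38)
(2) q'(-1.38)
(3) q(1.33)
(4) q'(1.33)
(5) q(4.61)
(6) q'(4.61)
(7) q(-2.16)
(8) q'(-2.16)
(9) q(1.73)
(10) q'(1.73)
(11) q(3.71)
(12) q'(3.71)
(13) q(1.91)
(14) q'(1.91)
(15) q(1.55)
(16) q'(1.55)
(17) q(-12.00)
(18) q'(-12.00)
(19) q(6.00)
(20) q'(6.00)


(1) = 0.16
(2) = -2.78
(3) = -8.23
(4) = -6.20
(5) = -65.40
(6) = -32.74
(7) = 3.06
(8) = -4.90
(9) = -11.09
(10) = -8.13
(11) = -40.44
(12) = -23.02
(13) = -12.64
(14) = -9.11
(15) = -9.71
(16) = -7.21
(17) = 587.82
(18) = -150.75
(19) = -123.36
(20) = -51.39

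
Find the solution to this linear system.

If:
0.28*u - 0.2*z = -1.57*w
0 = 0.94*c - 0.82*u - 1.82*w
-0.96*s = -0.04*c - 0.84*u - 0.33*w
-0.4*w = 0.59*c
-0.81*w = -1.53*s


Then:
c = 0.00
s = 0.00
u = 0.00
w = 0.00
z = 0.00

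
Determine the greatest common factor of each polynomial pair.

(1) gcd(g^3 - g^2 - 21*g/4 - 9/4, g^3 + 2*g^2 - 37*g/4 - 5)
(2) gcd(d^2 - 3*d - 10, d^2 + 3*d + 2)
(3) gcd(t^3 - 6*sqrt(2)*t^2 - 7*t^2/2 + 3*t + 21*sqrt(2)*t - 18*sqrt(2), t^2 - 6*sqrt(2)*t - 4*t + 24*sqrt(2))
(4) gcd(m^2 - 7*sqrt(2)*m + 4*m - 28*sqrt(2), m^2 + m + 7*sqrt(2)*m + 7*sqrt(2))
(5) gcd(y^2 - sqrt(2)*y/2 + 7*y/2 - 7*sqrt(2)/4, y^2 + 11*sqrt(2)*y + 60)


(1) = g + 1/2
(2) = gcd((d - 5)*(d + 2), (d + 1)*(d + 2)) = d + 2
(3) = gcd((t - 2)*(t - 3/2)*(t - 6*sqrt(2)), (t - 4)*(t - 6*sqrt(2))) = t - 6*sqrt(2)
(4) = 1
(5) = gcd((y + 7/2)*(y - sqrt(2)/2), (y + 5*sqrt(2))*(y + 6*sqrt(2))) = 1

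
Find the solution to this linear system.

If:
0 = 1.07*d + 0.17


Then:
d = -0.16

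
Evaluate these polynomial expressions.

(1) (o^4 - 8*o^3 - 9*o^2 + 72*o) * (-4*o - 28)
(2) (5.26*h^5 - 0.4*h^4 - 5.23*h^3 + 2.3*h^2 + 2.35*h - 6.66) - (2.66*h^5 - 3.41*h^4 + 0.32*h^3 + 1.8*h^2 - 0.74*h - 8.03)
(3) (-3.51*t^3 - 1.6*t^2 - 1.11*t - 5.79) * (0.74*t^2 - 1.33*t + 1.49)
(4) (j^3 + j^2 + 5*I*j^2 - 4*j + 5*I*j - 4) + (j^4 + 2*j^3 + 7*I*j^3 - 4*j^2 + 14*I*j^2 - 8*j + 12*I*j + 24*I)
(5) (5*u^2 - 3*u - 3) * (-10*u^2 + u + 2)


(1) = -4*o^5 + 4*o^4 + 260*o^3 - 36*o^2 - 2016*o
(2) = 2.6*h^5 + 3.01*h^4 - 5.55*h^3 + 0.5*h^2 + 3.09*h + 1.37
(3) = -2.5974*t^5 + 3.4843*t^4 - 3.9233*t^3 - 5.1923*t^2 + 6.0468*t - 8.6271
(4) = j^4 + 3*j^3 + 7*I*j^3 - 3*j^2 + 19*I*j^2 - 12*j + 17*I*j - 4 + 24*I
(5) = -50*u^4 + 35*u^3 + 37*u^2 - 9*u - 6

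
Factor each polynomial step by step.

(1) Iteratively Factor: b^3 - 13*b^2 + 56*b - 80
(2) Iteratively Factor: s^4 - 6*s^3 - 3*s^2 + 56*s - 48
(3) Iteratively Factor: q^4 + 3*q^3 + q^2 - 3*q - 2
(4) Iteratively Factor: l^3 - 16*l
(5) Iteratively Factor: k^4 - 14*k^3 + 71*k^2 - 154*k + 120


(1) = (b - 4)*(b^2 - 9*b + 20) = (b - 5)*(b - 4)*(b - 4)
(2) = (s - 4)*(s^3 - 2*s^2 - 11*s + 12) = (s - 4)^2*(s^2 + 2*s - 3) = (s - 4)^2*(s - 1)*(s + 3)
(3) = (q + 1)*(q^3 + 2*q^2 - q - 2) = (q - 1)*(q + 1)*(q^2 + 3*q + 2) = (q - 1)*(q + 1)^2*(q + 2)
(4) = (l + 4)*(l^2 - 4*l) = l*(l + 4)*(l - 4)
(5) = (k - 4)*(k^3 - 10*k^2 + 31*k - 30) = (k - 4)*(k - 3)*(k^2 - 7*k + 10) = (k - 5)*(k - 4)*(k - 3)*(k - 2)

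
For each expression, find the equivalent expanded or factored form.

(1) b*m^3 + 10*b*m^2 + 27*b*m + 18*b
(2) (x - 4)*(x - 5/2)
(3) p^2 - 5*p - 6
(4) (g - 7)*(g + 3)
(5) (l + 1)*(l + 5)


(1) = (m + 3)*(m + 6)*(b*m + b)
(2) = x^2 - 13*x/2 + 10
(3) = (p - 6)*(p + 1)
(4) = g^2 - 4*g - 21
(5) = l^2 + 6*l + 5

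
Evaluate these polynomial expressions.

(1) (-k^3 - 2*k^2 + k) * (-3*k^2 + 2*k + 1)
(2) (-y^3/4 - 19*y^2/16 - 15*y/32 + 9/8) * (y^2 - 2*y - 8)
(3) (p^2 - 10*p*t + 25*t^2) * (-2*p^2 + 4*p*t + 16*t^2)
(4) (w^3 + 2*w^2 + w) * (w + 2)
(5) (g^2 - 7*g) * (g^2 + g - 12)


(1) = 3*k^5 + 4*k^4 - 8*k^3 + k
(2) = -y^5/4 - 11*y^4/16 + 125*y^3/32 + 185*y^2/16 + 3*y/2 - 9
(3) = -2*p^4 + 24*p^3*t - 74*p^2*t^2 - 60*p*t^3 + 400*t^4
(4) = w^4 + 4*w^3 + 5*w^2 + 2*w
(5) = g^4 - 6*g^3 - 19*g^2 + 84*g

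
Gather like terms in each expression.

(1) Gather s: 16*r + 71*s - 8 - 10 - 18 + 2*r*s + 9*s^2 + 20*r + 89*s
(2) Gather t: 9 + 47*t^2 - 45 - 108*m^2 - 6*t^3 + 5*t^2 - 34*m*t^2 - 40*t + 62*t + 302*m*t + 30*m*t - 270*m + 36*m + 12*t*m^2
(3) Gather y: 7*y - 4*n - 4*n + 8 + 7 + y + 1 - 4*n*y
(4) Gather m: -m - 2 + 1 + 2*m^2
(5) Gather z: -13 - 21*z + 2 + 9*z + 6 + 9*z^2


(1) = 36*r + 9*s^2 + s*(2*r + 160) - 36
(2) = -108*m^2 - 234*m - 6*t^3 + t^2*(52 - 34*m) + t*(12*m^2 + 332*m + 22) - 36
(3) = -8*n + y*(8 - 4*n) + 16
(4) = 2*m^2 - m - 1
(5) = 9*z^2 - 12*z - 5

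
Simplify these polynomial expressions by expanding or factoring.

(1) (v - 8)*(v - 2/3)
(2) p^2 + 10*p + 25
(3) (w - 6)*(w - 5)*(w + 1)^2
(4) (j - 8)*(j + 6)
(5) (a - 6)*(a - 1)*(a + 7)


(1) = v^2 - 26*v/3 + 16/3
(2) = (p + 5)^2
(3) = w^4 - 9*w^3 + 9*w^2 + 49*w + 30
(4) = j^2 - 2*j - 48
(5) = a^3 - 43*a + 42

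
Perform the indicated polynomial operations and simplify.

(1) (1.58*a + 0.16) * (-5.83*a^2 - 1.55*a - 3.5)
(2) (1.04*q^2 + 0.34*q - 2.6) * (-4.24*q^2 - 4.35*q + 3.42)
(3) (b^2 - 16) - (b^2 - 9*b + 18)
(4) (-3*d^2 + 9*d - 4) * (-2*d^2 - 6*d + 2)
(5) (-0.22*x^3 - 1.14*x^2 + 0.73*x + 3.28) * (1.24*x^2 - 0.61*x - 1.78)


(1) = -9.2114*a^3 - 3.3818*a^2 - 5.778*a - 0.56
(2) = -4.4096*q^4 - 5.9656*q^3 + 13.1018*q^2 + 12.4728*q - 8.892
(3) = 9*b - 34
(4) = 6*d^4 - 52*d^2 + 42*d - 8
(5) = -0.2728*x^5 - 1.2794*x^4 + 1.9922*x^3 + 5.6511*x^2 - 3.3002*x - 5.8384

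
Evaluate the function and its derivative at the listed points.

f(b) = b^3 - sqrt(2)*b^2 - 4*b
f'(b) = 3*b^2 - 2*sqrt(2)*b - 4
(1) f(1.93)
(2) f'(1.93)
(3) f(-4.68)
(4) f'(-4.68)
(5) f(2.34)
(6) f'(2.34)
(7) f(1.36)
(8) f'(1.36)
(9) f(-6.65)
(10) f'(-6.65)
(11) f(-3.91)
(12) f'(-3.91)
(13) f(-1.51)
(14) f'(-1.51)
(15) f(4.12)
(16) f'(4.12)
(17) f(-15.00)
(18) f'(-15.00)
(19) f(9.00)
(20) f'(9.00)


(1) = -5.80
(2) = 1.72
(3) = -114.76
(4) = 74.94
(5) = -4.29
(6) = 5.81
(7) = -5.54
(8) = -2.30
(9) = -330.02
(10) = 147.48
(11) = -65.76
(12) = 52.92
(13) = -0.63
(14) = 7.11
(15) = 29.45
(16) = 35.27
(17) = -3633.20
(18) = 713.43
(19) = 578.45
(20) = 213.54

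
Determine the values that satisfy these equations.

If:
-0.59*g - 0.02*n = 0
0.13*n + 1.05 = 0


Then:
g = 0.27
n = -8.08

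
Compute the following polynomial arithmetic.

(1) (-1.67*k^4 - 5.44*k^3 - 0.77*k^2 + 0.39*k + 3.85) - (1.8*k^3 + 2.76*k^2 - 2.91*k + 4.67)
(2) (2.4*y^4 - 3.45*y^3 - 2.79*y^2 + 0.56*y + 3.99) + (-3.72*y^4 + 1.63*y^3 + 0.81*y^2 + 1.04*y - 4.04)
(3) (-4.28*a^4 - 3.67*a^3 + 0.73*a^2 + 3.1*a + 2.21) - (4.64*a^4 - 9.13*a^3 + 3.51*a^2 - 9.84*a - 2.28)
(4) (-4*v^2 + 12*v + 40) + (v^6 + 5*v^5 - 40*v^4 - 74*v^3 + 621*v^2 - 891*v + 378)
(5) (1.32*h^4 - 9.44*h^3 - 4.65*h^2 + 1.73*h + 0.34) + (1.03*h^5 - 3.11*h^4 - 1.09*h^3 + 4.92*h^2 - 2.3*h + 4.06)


(1) = -1.67*k^4 - 7.24*k^3 - 3.53*k^2 + 3.3*k - 0.82
(2) = -1.32*y^4 - 1.82*y^3 - 1.98*y^2 + 1.6*y - 0.05
(3) = -8.92*a^4 + 5.46*a^3 - 2.78*a^2 + 12.94*a + 4.49
(4) = v^6 + 5*v^5 - 40*v^4 - 74*v^3 + 617*v^2 - 879*v + 418
(5) = 1.03*h^5 - 1.79*h^4 - 10.53*h^3 + 0.27*h^2 - 0.57*h + 4.4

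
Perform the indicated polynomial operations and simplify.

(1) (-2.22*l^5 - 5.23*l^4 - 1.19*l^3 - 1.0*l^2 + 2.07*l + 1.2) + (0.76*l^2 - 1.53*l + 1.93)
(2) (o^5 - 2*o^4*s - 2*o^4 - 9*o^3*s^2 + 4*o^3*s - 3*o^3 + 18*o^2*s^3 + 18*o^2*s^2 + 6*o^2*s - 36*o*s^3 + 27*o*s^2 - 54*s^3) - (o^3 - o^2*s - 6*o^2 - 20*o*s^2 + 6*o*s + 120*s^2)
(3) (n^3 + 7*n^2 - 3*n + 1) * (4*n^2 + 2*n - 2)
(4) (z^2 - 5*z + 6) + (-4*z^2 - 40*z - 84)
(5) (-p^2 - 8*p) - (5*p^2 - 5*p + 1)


(1) = -2.22*l^5 - 5.23*l^4 - 1.19*l^3 - 0.24*l^2 + 0.54*l + 3.13
(2) = o^5 - 2*o^4*s - 2*o^4 - 9*o^3*s^2 + 4*o^3*s - 4*o^3 + 18*o^2*s^3 + 18*o^2*s^2 + 7*o^2*s + 6*o^2 - 36*o*s^3 + 47*o*s^2 - 6*o*s - 54*s^3 - 120*s^2
(3) = 4*n^5 + 30*n^4 - 16*n^2 + 8*n - 2
(4) = -3*z^2 - 45*z - 78
(5) = -6*p^2 - 3*p - 1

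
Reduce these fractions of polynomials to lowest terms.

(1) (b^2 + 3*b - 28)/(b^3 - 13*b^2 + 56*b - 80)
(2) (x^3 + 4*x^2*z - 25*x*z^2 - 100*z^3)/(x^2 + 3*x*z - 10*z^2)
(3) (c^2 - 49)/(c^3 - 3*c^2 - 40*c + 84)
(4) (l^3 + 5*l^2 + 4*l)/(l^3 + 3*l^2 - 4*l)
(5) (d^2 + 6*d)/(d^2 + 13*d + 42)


(1) = (b + 7)/(b^2 - 9*b + 20)
(2) = (x^2 - x*z - 20*z^2)/(x - 2*z)
(3) = (c + 7)/(c^2 + 4*c - 12)
(4) = (l + 1)/(l - 1)
(5) = d/(d + 7)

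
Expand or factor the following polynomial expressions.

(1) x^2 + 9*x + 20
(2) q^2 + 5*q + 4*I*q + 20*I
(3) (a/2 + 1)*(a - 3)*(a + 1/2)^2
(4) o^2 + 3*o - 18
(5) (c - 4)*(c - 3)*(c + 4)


(1) = (x + 4)*(x + 5)
(2) = (q + 5)*(q + 4*I)
(3) = a^4/2 - 27*a^2/8 - 25*a/8 - 3/4
(4) = (o - 3)*(o + 6)
(5) = c^3 - 3*c^2 - 16*c + 48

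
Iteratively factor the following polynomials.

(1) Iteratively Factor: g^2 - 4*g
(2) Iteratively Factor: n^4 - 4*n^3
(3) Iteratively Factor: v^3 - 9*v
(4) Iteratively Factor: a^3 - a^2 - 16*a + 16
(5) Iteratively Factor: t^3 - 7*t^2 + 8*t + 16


(1) = (g)*(g - 4)
(2) = (n)*(n^3 - 4*n^2) = n*(n - 4)*(n^2) = n^2*(n - 4)*(n)
(3) = (v - 3)*(v^2 + 3*v) = v*(v - 3)*(v + 3)
(4) = (a - 4)*(a^2 + 3*a - 4) = (a - 4)*(a - 1)*(a + 4)
(5) = (t - 4)*(t^2 - 3*t - 4) = (t - 4)*(t + 1)*(t - 4)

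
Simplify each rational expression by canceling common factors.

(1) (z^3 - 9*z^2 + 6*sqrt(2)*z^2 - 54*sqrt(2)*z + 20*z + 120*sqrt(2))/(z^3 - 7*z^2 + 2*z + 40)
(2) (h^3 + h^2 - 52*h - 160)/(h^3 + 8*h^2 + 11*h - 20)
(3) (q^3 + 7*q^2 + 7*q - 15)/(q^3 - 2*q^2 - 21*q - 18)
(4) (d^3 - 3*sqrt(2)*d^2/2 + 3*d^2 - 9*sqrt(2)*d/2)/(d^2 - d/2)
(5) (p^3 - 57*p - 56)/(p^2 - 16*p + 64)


(1) = (z + 6*sqrt(2))/(z + 2)
(2) = (h - 8)/(h - 1)
(3) = (q^2 + 4*q - 5)/(q^2 - 5*q - 6)
(4) = (4*d^2 + d*(12 - 6*sqrt(2)) - 18*sqrt(2))/(4*d - 2)
(5) = (p^2 + 8*p + 7)/(p - 8)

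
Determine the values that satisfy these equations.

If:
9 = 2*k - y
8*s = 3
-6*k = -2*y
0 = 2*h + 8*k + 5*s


Then:
h = 561/16
k = -9
s = 3/8
y = -27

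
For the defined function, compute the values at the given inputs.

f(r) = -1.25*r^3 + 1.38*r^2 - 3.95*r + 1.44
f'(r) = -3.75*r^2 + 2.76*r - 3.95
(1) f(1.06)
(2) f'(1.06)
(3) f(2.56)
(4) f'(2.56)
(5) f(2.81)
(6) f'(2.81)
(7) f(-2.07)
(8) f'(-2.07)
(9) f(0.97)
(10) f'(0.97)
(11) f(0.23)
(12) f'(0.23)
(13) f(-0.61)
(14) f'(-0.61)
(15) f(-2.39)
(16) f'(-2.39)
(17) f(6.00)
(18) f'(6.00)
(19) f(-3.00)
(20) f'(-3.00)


(1) = -2.69
(2) = -5.24
(3) = -20.60
(4) = -21.46
(5) = -26.50
(6) = -25.80
(7) = 26.62
(8) = -25.73
(9) = -2.23
(10) = -4.80
(11) = 0.59
(12) = -3.51
(13) = 4.65
(14) = -7.03
(15) = 35.83
(16) = -31.97
(17) = -242.58
(18) = -122.39
(19) = 59.46
(20) = -45.98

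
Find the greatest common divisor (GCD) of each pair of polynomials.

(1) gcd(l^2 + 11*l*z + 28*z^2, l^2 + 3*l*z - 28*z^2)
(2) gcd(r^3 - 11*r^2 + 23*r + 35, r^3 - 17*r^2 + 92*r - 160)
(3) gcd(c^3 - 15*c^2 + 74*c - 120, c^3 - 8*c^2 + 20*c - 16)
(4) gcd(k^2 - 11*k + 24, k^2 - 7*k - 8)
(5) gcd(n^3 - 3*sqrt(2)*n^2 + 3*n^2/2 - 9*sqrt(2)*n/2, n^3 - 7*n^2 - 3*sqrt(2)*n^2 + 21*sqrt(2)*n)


(1) = l + 7*z
(2) = r - 5
(3) = gcd((c - 6)*(c - 5)*(c - 4), (c - 4)*(c - 2)^2) = c - 4
(4) = k - 8
(5) = gcd(n*(n + 3/2)*(n - 3*sqrt(2)), n*(n - 7)*(n - 3*sqrt(2))) = n^2 - 3*sqrt(2)*n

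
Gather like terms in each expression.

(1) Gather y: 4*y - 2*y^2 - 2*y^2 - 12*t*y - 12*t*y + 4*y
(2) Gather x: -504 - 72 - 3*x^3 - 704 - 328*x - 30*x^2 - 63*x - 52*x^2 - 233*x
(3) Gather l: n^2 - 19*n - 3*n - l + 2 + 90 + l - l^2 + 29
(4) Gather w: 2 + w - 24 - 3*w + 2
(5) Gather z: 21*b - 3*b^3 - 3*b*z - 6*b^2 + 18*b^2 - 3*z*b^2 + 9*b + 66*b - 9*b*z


(1) = -4*y^2 + y*(8 - 24*t)
(2) = -3*x^3 - 82*x^2 - 624*x - 1280
(3) = -l^2 + n^2 - 22*n + 121
(4) = -2*w - 20
(5) = -3*b^3 + 12*b^2 + 96*b + z*(-3*b^2 - 12*b)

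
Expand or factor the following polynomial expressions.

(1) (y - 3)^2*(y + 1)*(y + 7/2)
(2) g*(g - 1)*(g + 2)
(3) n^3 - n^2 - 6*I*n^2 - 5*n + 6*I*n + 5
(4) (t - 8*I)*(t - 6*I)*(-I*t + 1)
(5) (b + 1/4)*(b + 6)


(1) = y^4 - 3*y^3/2 - 29*y^2/2 + 39*y/2 + 63/2
(2) = g^3 + g^2 - 2*g
(3) = (n - 1)*(n - 5*I)*(n - I)
(4) = -I*t^3 - 13*t^2 + 34*I*t - 48
(5) = b^2 + 25*b/4 + 3/2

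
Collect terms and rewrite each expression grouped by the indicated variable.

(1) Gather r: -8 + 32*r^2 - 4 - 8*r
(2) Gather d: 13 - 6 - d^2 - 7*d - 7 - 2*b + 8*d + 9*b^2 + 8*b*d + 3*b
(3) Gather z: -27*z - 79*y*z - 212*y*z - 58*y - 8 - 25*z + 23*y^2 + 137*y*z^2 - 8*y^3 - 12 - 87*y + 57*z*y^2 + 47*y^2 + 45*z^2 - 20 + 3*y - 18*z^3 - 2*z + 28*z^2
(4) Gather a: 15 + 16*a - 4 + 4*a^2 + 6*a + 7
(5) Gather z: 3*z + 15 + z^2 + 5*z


(1) = 32*r^2 - 8*r - 12
(2) = 9*b^2 + b - d^2 + d*(8*b + 1)
(3) = -8*y^3 + 70*y^2 - 142*y - 18*z^3 + z^2*(137*y + 73) + z*(57*y^2 - 291*y - 54) - 40
(4) = 4*a^2 + 22*a + 18
(5) = z^2 + 8*z + 15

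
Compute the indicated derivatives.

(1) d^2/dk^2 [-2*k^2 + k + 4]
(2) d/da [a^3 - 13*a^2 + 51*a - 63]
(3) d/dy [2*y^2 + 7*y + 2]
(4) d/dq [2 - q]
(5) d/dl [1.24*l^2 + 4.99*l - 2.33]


(1) = -4
(2) = 3*a^2 - 26*a + 51
(3) = 4*y + 7
(4) = -1
(5) = 2.48*l + 4.99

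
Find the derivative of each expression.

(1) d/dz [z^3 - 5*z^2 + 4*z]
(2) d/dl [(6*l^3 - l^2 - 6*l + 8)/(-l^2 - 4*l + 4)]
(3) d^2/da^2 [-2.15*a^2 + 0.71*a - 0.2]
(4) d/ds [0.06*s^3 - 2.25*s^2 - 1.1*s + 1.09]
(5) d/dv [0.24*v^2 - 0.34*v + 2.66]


(1) = 3*z^2 - 10*z + 4
(2) = 2*(-3*l^4 - 24*l^3 + 35*l^2 + 4*l + 4)/(l^4 + 8*l^3 + 8*l^2 - 32*l + 16)
(3) = -4.30000000000000
(4) = 0.18*s^2 - 4.5*s - 1.1
(5) = 0.48*v - 0.34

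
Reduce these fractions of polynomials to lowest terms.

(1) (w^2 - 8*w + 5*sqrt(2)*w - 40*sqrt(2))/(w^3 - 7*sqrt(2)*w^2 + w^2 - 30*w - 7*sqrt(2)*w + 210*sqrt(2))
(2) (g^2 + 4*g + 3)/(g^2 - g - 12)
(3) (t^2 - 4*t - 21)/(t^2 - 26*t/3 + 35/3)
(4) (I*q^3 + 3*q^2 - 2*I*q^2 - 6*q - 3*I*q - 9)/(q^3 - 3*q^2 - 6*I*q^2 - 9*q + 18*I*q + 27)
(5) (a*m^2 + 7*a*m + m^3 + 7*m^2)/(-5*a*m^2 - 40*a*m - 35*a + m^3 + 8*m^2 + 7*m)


(1) = (w^2 + w*(-8 + 5*sqrt(2)) - 40*sqrt(2))/(w^3 + w^2*(1 - 7*sqrt(2)) + w*(-30 - 7*sqrt(2)) + 210*sqrt(2))
(2) = (g + 1)/(g - 4)
(3) = (3*t + 9)/(3*t - 5)
(4) = (I*q + I)/(q - 3*I)
(5) = (-a*m - m^2)/(5*a*m + 5*a - m^2 - m)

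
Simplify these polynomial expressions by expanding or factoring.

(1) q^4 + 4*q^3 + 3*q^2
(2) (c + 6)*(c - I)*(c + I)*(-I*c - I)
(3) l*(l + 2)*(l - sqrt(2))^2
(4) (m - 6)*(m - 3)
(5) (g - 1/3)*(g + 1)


(1) = q^2*(q + 1)*(q + 3)
(2) = -I*c^4 - 7*I*c^3 - 7*I*c^2 - 7*I*c - 6*I
(3) = l^4 - 2*sqrt(2)*l^3 + 2*l^3 - 4*sqrt(2)*l^2 + 2*l^2 + 4*l
(4) = m^2 - 9*m + 18
(5) = g^2 + 2*g/3 - 1/3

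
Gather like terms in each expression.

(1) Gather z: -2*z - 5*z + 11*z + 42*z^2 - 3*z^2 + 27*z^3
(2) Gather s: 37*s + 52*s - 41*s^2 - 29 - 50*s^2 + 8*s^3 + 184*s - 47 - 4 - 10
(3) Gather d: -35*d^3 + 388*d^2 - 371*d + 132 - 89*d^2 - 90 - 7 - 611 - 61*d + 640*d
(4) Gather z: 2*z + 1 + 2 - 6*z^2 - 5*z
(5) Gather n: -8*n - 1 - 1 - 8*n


(1) = 27*z^3 + 39*z^2 + 4*z
(2) = 8*s^3 - 91*s^2 + 273*s - 90
(3) = -35*d^3 + 299*d^2 + 208*d - 576
(4) = -6*z^2 - 3*z + 3
(5) = -16*n - 2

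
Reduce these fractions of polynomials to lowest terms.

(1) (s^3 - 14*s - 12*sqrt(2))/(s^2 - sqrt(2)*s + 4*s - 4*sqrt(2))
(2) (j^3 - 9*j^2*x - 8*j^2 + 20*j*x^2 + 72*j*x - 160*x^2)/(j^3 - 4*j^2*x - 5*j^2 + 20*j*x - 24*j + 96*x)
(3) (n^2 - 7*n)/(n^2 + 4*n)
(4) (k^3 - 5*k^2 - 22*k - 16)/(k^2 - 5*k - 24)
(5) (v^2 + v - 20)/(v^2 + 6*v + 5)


(1) = (s^3 - 14*s - 12*sqrt(2))/(s^2 + s*(4 - sqrt(2)) - 4*sqrt(2))
(2) = (j - 5*x)/(j + 3)
(3) = (n - 7)/(n + 4)
(4) = (k^2 + 3*k + 2)/(k + 3)
(5) = (v - 4)/(v + 1)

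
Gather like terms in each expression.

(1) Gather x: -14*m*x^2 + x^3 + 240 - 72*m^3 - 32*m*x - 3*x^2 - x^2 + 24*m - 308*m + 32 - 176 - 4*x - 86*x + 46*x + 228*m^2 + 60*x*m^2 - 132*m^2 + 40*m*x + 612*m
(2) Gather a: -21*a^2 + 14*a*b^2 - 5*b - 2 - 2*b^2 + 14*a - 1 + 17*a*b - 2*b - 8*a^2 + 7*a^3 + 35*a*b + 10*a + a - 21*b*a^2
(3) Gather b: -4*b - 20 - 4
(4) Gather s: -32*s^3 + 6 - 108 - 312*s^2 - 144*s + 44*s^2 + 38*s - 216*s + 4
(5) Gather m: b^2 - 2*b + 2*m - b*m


(1) = -72*m^3 + 96*m^2 + 328*m + x^3 + x^2*(-14*m - 4) + x*(60*m^2 + 8*m - 44) + 96
(2) = 7*a^3 + a^2*(-21*b - 29) + a*(14*b^2 + 52*b + 25) - 2*b^2 - 7*b - 3
(3) = -4*b - 24
(4) = -32*s^3 - 268*s^2 - 322*s - 98
(5) = b^2 - 2*b + m*(2 - b)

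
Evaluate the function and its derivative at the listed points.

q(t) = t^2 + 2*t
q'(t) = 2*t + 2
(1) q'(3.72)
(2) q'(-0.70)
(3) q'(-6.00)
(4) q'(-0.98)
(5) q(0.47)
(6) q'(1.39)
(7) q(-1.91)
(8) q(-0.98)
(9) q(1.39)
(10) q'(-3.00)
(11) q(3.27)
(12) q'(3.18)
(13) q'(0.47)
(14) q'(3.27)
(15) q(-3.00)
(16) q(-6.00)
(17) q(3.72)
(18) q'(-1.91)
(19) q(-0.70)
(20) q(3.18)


(1) = 9.44
(2) = 0.60
(3) = -10.00
(4) = 0.04
(5) = 1.16
(6) = 4.78
(7) = -0.17
(8) = -1.00
(9) = 4.71
(10) = -4.00
(11) = 17.23
(12) = 8.36
(13) = 2.94
(14) = 8.54
(15) = 3.00
(16) = 24.00
(17) = 21.28
(18) = -1.82
(19) = -0.91
(20) = 16.47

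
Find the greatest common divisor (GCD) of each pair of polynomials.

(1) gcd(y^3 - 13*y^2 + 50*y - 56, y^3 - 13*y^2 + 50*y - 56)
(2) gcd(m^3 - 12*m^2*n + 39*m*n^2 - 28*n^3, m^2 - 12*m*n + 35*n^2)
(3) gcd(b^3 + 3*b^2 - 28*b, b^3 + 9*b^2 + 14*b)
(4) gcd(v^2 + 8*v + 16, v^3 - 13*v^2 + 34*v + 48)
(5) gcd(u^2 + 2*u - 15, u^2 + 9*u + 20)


(1) = gcd((y - 7)*(y - 4)*(y - 2), (y - 7)*(y - 4)*(y - 2)) = y^3 - 13*y^2 + 50*y - 56
(2) = gcd((m - 7*n)*(m - 4*n)*(m - n), (m - 7*n)*(m - 5*n)) = m - 7*n
(3) = b^2 + 7*b
(4) = 1
(5) = gcd((u - 3)*(u + 5), (u + 4)*(u + 5)) = u + 5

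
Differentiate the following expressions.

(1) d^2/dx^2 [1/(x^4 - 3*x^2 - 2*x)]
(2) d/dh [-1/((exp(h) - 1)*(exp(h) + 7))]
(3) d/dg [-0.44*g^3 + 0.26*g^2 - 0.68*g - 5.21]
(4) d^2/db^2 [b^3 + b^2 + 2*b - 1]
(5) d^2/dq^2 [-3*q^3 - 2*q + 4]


(1) = 2*(3*x*(1 - 2*x^2)*(-x^3 + 3*x + 2) - 4*(-2*x^3 + 3*x + 1)^2)/(x^3*(-x^3 + 3*x + 2)^3)
(2) = (exp(h) + 3)/(2*(exp(h) + 7)^2*sinh(h/2)^2)
(3) = -1.32*g^2 + 0.52*g - 0.68
(4) = 6*b + 2
(5) = -18*q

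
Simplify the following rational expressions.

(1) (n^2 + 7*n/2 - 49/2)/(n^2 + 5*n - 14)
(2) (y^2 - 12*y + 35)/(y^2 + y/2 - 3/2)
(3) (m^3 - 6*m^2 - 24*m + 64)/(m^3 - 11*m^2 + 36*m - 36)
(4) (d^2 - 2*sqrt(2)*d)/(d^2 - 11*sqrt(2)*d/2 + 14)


(1) = (2*n - 7)/(2*n - 4)
(2) = (2*y^2 - 24*y + 70)/(2*y^2 + y - 3)
(3) = (m^2 - 4*m - 32)/(m^2 - 9*m + 18)
(4) = 2*d/(2*d - 7*sqrt(2))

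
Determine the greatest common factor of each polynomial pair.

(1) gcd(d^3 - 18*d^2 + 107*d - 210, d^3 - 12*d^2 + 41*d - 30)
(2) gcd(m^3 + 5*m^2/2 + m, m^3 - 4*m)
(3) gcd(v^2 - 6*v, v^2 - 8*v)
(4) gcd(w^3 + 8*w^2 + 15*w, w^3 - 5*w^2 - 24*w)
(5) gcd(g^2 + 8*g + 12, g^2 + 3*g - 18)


(1) = d^2 - 11*d + 30
(2) = m^2 + 2*m
(3) = v
(4) = gcd(w*(w + 3)*(w + 5), w*(w - 8)*(w + 3)) = w^2 + 3*w
(5) = gcd((g + 2)*(g + 6), (g - 3)*(g + 6)) = g + 6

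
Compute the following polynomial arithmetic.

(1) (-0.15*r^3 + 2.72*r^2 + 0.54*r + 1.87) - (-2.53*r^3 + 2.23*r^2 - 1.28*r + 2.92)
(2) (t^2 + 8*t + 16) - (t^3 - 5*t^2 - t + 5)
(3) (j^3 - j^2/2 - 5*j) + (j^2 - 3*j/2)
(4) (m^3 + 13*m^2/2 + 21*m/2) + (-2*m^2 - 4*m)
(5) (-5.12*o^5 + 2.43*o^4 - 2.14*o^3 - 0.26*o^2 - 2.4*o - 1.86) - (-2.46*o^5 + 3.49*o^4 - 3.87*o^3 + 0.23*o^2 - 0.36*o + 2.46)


(1) = 2.38*r^3 + 0.49*r^2 + 1.82*r - 1.05
(2) = -t^3 + 6*t^2 + 9*t + 11
(3) = j^3 + j^2/2 - 13*j/2
(4) = m^3 + 9*m^2/2 + 13*m/2
(5) = -2.66*o^5 - 1.06*o^4 + 1.73*o^3 - 0.49*o^2 - 2.04*o - 4.32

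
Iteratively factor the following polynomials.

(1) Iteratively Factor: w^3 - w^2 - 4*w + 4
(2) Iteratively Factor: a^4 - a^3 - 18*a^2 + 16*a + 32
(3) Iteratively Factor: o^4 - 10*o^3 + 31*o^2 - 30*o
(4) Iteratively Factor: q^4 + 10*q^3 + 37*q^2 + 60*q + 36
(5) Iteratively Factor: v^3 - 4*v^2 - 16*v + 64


(1) = (w + 2)*(w^2 - 3*w + 2) = (w - 2)*(w + 2)*(w - 1)
(2) = (a + 1)*(a^3 - 2*a^2 - 16*a + 32) = (a - 4)*(a + 1)*(a^2 + 2*a - 8) = (a - 4)*(a - 2)*(a + 1)*(a + 4)
(3) = (o - 5)*(o^3 - 5*o^2 + 6*o) = (o - 5)*(o - 2)*(o^2 - 3*o) = (o - 5)*(o - 3)*(o - 2)*(o)
(4) = (q + 3)*(q^3 + 7*q^2 + 16*q + 12) = (q + 3)^2*(q^2 + 4*q + 4) = (q + 2)*(q + 3)^2*(q + 2)
(5) = (v + 4)*(v^2 - 8*v + 16) = (v - 4)*(v + 4)*(v - 4)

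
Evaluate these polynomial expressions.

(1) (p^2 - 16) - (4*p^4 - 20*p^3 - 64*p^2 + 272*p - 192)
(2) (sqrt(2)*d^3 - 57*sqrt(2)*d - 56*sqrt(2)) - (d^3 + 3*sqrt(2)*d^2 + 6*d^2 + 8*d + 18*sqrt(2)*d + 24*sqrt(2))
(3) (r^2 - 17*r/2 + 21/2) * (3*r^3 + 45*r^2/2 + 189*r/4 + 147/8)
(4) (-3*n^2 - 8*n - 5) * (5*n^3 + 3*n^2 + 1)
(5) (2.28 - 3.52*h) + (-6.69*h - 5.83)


(1) = -4*p^4 + 20*p^3 + 65*p^2 - 272*p + 176
(2) = -d^3 + sqrt(2)*d^3 - 6*d^2 - 3*sqrt(2)*d^2 - 75*sqrt(2)*d - 8*d - 80*sqrt(2)
(3) = 3*r^5 - 3*r^4 - 225*r^3/2 - 147*r^2 + 5439*r/16 + 3087/16
(4) = -15*n^5 - 49*n^4 - 49*n^3 - 18*n^2 - 8*n - 5
(5) = -10.21*h - 3.55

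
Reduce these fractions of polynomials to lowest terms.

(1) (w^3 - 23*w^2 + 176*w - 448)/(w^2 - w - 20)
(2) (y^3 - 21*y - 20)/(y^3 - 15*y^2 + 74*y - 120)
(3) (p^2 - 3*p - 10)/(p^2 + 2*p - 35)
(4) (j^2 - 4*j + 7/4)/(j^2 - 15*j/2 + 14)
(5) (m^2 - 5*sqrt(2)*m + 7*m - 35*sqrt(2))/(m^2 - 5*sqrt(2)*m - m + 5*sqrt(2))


(1) = (w^3 - 23*w^2 + 176*w - 448)/(w^2 - w - 20)
(2) = (y^2 + 5*y + 4)/(y^2 - 10*y + 24)
(3) = (p + 2)/(p + 7)
(4) = (2*j - 1)/(2*j - 8)
(5) = (m + 7)/(m - 1)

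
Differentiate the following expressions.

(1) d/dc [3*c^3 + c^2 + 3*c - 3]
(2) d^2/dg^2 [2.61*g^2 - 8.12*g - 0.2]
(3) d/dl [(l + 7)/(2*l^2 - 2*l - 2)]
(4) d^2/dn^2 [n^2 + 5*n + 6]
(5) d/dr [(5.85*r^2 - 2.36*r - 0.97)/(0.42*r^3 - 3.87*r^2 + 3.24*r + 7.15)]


(1) = 9*c^2 + 2*c + 3
(2) = 5.22000000000000
(3) = (l^2 - l - (l + 7)*(2*l - 1) - 1)/(2*(-l^2 + l + 1)^2)
(4) = 2
(5) = (-2.457*r^4 + 1.9824*r^3 + 11.043*r^2 + 76.1472*r - 13.7312)/(0.1764*r^6 - 3.2508*r^5 + 17.6985*r^4 - 19.0716*r^3 - 44.8434*r^2 + 46.332*r + 51.1225)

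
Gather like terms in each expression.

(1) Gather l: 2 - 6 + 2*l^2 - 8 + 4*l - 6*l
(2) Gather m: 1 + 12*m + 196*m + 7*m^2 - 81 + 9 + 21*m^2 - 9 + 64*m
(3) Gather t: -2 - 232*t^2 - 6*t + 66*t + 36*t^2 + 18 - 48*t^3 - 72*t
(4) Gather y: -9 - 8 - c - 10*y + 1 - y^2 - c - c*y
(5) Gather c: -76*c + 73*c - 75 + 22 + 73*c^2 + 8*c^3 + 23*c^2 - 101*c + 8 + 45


(1) = 2*l^2 - 2*l - 12
(2) = 28*m^2 + 272*m - 80
(3) = -48*t^3 - 196*t^2 - 12*t + 16
(4) = -2*c - y^2 + y*(-c - 10) - 16
(5) = 8*c^3 + 96*c^2 - 104*c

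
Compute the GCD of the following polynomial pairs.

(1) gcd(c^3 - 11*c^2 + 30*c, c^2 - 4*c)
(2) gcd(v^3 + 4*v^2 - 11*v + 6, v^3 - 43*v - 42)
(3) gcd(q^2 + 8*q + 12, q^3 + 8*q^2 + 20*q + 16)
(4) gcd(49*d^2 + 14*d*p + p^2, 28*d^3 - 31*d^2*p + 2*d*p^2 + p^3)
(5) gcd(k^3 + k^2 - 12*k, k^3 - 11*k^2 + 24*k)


(1) = gcd(c*(c - 6)*(c - 5), c*(c - 4)) = c
(2) = gcd((v - 1)^2*(v + 6), (v - 7)*(v + 1)*(v + 6)) = v + 6
(3) = gcd((q + 2)*(q + 6), (q + 2)^2*(q + 4)) = q + 2
(4) = 7*d + p
(5) = k^2 - 3*k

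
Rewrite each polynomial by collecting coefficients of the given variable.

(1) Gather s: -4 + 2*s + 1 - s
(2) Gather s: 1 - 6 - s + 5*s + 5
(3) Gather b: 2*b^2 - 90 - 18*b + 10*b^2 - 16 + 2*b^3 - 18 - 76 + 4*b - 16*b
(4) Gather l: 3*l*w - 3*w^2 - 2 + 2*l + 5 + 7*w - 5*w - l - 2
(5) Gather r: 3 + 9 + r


(1) = s - 3
(2) = 4*s
(3) = 2*b^3 + 12*b^2 - 30*b - 200
(4) = l*(3*w + 1) - 3*w^2 + 2*w + 1
(5) = r + 12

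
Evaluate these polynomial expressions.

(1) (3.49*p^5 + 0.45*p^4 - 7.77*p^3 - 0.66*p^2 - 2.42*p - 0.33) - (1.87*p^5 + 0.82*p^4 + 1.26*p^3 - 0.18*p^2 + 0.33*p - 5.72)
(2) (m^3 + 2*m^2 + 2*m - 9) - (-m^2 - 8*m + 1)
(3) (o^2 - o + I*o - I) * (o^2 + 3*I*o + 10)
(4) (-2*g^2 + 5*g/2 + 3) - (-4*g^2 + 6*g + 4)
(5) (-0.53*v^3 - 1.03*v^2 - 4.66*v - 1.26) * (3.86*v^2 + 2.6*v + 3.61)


(1) = 1.62*p^5 - 0.37*p^4 - 9.03*p^3 - 0.48*p^2 - 2.75*p + 5.39
(2) = m^3 + 3*m^2 + 10*m - 10
(3) = o^4 - o^3 + 4*I*o^3 + 7*o^2 - 4*I*o^2 - 7*o + 10*I*o - 10*I
(4) = 2*g^2 - 7*g/2 - 1
(5) = -2.0458*v^5 - 5.3538*v^4 - 22.5789*v^3 - 20.6979*v^2 - 20.0986*v - 4.5486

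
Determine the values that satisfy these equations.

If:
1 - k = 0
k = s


Then:
k = 1
s = 1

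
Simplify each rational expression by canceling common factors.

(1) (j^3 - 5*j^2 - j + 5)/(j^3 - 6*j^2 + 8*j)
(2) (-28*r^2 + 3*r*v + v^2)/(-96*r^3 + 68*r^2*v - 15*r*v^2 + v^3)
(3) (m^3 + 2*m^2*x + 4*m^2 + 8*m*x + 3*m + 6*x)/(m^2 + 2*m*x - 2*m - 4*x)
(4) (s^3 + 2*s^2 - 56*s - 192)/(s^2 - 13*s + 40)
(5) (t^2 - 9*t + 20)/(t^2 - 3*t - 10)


(1) = (j^3 - 5*j^2 - j + 5)/(j^3 - 6*j^2 + 8*j)
(2) = (7*r + v)/(24*r^2 - 11*r*v + v^2)
(3) = (m^2 + 4*m + 3)/(m - 2)
(4) = (s^2 + 10*s + 24)/(s - 5)
(5) = (t - 4)/(t + 2)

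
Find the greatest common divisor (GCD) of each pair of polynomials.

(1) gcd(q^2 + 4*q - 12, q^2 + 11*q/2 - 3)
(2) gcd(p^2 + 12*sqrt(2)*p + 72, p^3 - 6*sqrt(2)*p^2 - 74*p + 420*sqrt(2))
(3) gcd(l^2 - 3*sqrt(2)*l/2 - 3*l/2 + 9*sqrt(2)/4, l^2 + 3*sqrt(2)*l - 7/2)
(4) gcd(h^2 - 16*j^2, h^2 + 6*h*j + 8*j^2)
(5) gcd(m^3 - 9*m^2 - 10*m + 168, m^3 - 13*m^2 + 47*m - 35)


(1) = gcd((q - 2)*(q + 6), (q - 1/2)*(q + 6)) = q + 6
(2) = gcd((p + 6*sqrt(2))^2, (p - 7*sqrt(2))*(p - 5*sqrt(2))*(p + 6*sqrt(2))) = p + 6*sqrt(2)
(3) = gcd((l - 3/2)*(l - 3*sqrt(2)/2), (l - sqrt(2)/2)*(l + 7*sqrt(2)/2)) = 1
(4) = h + 4*j
(5) = m - 7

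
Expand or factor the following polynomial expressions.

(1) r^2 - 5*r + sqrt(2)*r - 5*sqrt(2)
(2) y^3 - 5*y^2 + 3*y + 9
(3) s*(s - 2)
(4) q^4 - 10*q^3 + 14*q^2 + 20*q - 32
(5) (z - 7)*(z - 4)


(1) = (r - 5)*(r + sqrt(2))
(2) = (y - 3)^2*(y + 1)
(3) = s^2 - 2*s
(4) = (q - 8)*(q - 2)*(q - sqrt(2))*(q + sqrt(2))
(5) = z^2 - 11*z + 28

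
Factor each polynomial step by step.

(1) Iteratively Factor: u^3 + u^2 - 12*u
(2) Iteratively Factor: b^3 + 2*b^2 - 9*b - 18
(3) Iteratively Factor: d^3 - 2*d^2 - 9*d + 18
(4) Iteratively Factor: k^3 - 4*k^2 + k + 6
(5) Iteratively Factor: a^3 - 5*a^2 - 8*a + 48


(1) = (u - 3)*(u^2 + 4*u) = (u - 3)*(u + 4)*(u)
(2) = (b + 3)*(b^2 - b - 6) = (b + 2)*(b + 3)*(b - 3)
(3) = (d - 2)*(d^2 - 9) = (d - 2)*(d + 3)*(d - 3)
(4) = (k + 1)*(k^2 - 5*k + 6) = (k - 2)*(k + 1)*(k - 3)
(5) = (a - 4)*(a^2 - a - 12) = (a - 4)^2*(a + 3)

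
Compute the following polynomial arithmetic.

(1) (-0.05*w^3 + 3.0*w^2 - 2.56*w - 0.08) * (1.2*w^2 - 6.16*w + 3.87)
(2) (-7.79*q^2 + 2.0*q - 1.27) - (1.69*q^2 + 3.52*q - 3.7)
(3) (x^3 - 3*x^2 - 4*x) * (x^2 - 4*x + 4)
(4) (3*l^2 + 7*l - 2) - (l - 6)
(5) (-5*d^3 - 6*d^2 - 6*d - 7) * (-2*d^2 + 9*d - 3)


(1) = -0.06*w^5 + 3.908*w^4 - 21.7455*w^3 + 27.2836*w^2 - 9.4144*w - 0.3096
(2) = -9.48*q^2 - 1.52*q + 2.43
(3) = x^5 - 7*x^4 + 12*x^3 + 4*x^2 - 16*x
(4) = 3*l^2 + 6*l + 4
(5) = 10*d^5 - 33*d^4 - 27*d^3 - 22*d^2 - 45*d + 21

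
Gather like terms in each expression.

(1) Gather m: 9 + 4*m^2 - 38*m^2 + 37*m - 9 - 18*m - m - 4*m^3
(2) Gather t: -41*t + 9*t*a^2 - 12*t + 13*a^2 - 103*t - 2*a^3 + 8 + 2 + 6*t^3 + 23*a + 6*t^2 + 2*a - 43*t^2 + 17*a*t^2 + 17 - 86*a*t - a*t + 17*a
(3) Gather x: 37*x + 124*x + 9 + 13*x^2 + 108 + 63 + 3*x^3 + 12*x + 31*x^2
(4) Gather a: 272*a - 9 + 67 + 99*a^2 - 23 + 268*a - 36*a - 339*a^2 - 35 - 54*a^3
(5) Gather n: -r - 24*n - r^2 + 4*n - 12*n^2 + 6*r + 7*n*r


(1) = -4*m^3 - 34*m^2 + 18*m
(2) = -2*a^3 + 13*a^2 + 42*a + 6*t^3 + t^2*(17*a - 37) + t*(9*a^2 - 87*a - 156) + 27
(3) = 3*x^3 + 44*x^2 + 173*x + 180
(4) = -54*a^3 - 240*a^2 + 504*a
(5) = -12*n^2 + n*(7*r - 20) - r^2 + 5*r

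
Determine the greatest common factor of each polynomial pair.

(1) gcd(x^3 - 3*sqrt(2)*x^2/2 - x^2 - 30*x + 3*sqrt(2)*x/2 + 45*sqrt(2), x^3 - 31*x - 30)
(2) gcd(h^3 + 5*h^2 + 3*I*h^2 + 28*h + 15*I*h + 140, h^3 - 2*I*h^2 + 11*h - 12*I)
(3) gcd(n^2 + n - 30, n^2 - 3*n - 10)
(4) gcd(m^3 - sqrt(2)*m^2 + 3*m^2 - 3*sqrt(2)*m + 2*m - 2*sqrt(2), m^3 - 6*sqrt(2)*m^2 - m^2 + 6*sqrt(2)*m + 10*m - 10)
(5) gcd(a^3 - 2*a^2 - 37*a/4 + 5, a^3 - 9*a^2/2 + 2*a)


(1) = x^2 - x - 30
(2) = gcd((h + 5)*(h - 4*I)*(h + 7*I), (h - 4*I)*(h - I)*(h + 3*I)) = h - 4*I
(3) = gcd((n - 5)*(n + 6), (n - 5)*(n + 2)) = n - 5
(4) = gcd((m + 1)*(m + 2)*(m - sqrt(2)), (m - 1)*(m - 5*sqrt(2))*(m - sqrt(2))) = m - sqrt(2)
(5) = gcd((a - 4)*(a - 1/2)*(a + 5/2), a*(a - 4)*(a - 1/2)) = a^2 - 9*a/2 + 2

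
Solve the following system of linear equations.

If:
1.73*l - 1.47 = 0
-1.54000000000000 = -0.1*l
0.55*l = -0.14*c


Then:
No Solution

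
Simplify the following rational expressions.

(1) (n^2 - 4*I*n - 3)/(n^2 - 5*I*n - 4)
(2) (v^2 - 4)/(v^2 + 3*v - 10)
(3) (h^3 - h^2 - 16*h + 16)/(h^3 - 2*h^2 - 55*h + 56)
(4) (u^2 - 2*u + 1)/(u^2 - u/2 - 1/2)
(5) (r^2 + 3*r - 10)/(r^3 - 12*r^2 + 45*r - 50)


(1) = (n - 3*I)/(n - 4*I)
(2) = (v + 2)/(v + 5)
(3) = (h^2 - 16)/(h^2 - h - 56)
(4) = (2*u - 2)/(2*u + 1)
(5) = (r + 5)/(r^2 - 10*r + 25)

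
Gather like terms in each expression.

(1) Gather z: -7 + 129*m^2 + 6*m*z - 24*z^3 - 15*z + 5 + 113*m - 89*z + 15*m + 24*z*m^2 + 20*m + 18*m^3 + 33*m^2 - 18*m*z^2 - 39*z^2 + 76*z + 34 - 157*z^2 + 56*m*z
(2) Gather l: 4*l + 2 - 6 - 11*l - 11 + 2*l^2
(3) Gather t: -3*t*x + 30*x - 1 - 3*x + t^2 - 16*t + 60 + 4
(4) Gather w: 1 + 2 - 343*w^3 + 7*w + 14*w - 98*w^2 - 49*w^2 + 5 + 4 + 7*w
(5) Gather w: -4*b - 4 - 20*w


(1) = 18*m^3 + 162*m^2 + 148*m - 24*z^3 + z^2*(-18*m - 196) + z*(24*m^2 + 62*m - 28) + 32
(2) = 2*l^2 - 7*l - 15
(3) = t^2 + t*(-3*x - 16) + 27*x + 63
(4) = -343*w^3 - 147*w^2 + 28*w + 12
(5) = -4*b - 20*w - 4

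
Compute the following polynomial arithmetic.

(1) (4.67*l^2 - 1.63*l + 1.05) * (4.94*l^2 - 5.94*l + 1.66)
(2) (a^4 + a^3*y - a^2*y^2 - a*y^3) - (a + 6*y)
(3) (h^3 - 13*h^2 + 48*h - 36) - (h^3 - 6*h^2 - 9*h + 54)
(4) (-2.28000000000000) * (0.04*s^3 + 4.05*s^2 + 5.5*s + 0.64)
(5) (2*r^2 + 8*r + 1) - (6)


(1) = 23.0698*l^4 - 35.792*l^3 + 22.6214*l^2 - 8.9428*l + 1.743
(2) = a^4 + a^3*y - a^2*y^2 - a*y^3 - a - 6*y
(3) = -7*h^2 + 57*h - 90
(4) = -0.0912*s^3 - 9.234*s^2 - 12.54*s - 1.4592
(5) = 2*r^2 + 8*r - 5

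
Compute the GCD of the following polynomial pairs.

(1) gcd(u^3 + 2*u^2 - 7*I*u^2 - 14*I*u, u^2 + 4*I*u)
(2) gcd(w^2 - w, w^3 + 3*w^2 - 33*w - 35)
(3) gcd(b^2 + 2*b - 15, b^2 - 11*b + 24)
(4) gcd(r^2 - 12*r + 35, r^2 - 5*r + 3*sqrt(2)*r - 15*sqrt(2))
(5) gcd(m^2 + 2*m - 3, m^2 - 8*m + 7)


(1) = gcd(u*(u + 2)*(u - 7*I), u*(u + 4*I)) = u
(2) = gcd(w*(w - 1), (w - 5)*(w + 1)*(w + 7)) = 1
(3) = gcd((b - 3)*(b + 5), (b - 8)*(b - 3)) = b - 3
(4) = gcd((r - 7)*(r - 5), (r - 5)*(r + 3*sqrt(2))) = r - 5
(5) = m - 1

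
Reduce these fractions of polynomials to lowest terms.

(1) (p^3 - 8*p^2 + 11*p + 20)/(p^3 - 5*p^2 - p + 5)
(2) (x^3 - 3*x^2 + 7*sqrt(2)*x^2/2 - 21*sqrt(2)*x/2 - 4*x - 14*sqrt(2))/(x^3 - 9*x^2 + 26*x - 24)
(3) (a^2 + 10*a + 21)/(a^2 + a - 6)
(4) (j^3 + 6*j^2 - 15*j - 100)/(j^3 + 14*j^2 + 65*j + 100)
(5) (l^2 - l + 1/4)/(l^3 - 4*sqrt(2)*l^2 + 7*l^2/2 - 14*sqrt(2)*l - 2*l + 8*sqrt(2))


(1) = (p - 4)/(p - 1)
(2) = (2*x^2 + x*(2 + 7*sqrt(2)) + 7*sqrt(2))/(2*x^2 - 10*x + 12)
(3) = (a + 7)/(a - 2)
(4) = (j - 4)/(j + 4)
(5) = (8*l - 4)/(8*l^2 + l*(32 - 32*sqrt(2)) - 128*sqrt(2))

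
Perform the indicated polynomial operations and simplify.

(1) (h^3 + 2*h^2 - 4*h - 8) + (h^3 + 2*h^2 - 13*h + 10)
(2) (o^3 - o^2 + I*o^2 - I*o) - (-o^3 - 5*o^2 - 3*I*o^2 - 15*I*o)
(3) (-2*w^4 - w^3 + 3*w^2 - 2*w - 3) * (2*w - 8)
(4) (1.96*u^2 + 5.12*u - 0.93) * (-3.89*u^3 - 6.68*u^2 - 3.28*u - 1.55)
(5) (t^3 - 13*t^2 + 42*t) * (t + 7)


(1) = 2*h^3 + 4*h^2 - 17*h + 2
(2) = 2*o^3 + 4*o^2 + 4*I*o^2 + 14*I*o
(3) = -4*w^5 + 14*w^4 + 14*w^3 - 28*w^2 + 10*w + 24
(4) = -7.6244*u^5 - 33.0096*u^4 - 37.0127*u^3 - 13.6192*u^2 - 4.8856*u + 1.4415
(5) = t^4 - 6*t^3 - 49*t^2 + 294*t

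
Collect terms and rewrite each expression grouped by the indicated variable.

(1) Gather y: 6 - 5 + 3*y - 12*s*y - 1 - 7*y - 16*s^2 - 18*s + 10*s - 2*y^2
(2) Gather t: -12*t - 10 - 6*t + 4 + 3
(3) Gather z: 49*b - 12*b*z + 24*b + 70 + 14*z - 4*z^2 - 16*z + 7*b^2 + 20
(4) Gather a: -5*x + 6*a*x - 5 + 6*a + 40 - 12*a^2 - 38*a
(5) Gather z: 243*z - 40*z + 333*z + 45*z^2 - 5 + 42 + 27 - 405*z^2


(1) = -16*s^2 - 8*s - 2*y^2 + y*(-12*s - 4)
(2) = -18*t - 3
(3) = 7*b^2 + 73*b - 4*z^2 + z*(-12*b - 2) + 90
(4) = -12*a^2 + a*(6*x - 32) - 5*x + 35
(5) = -360*z^2 + 536*z + 64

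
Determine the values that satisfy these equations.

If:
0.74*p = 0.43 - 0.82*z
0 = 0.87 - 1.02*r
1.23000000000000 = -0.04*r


Then:
No Solution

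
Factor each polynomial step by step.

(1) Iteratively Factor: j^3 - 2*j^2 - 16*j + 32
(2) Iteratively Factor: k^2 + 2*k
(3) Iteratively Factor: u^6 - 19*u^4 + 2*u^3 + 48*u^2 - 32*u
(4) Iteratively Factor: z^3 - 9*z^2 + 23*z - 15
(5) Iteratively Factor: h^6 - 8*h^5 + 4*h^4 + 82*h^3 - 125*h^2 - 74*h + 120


(1) = (j - 2)*(j^2 - 16) = (j - 4)*(j - 2)*(j + 4)
(2) = (k + 2)*(k)
(3) = (u)*(u^5 - 19*u^3 + 2*u^2 + 48*u - 32) = u*(u - 1)*(u^4 + u^3 - 18*u^2 - 16*u + 32) = u*(u - 1)^2*(u^3 + 2*u^2 - 16*u - 32) = u*(u - 1)^2*(u + 2)*(u^2 - 16) = u*(u - 1)^2*(u + 2)*(u + 4)*(u - 4)
(4) = (z - 1)*(z^2 - 8*z + 15) = (z - 5)*(z - 1)*(z - 3)
(5) = (h - 5)*(h^5 - 3*h^4 - 11*h^3 + 27*h^2 + 10*h - 24) = (h - 5)*(h - 4)*(h^4 + h^3 - 7*h^2 - h + 6) = (h - 5)*(h - 4)*(h - 2)*(h^3 + 3*h^2 - h - 3) = (h - 5)*(h - 4)*(h - 2)*(h - 1)*(h^2 + 4*h + 3) = (h - 5)*(h - 4)*(h - 2)*(h - 1)*(h + 3)*(h + 1)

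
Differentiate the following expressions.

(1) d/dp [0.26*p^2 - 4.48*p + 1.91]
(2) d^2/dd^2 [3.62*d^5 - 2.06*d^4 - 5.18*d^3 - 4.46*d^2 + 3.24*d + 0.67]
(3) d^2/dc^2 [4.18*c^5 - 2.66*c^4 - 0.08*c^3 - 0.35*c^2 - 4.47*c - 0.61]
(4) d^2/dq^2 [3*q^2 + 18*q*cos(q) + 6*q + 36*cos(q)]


(1) = 0.52*p - 4.48
(2) = 72.4*d^3 - 24.72*d^2 - 31.08*d - 8.92
(3) = 83.6*c^3 - 31.92*c^2 - 0.48*c - 0.7
(4) = -18*q*cos(q) - 36*sqrt(2)*sin(q + pi/4) + 6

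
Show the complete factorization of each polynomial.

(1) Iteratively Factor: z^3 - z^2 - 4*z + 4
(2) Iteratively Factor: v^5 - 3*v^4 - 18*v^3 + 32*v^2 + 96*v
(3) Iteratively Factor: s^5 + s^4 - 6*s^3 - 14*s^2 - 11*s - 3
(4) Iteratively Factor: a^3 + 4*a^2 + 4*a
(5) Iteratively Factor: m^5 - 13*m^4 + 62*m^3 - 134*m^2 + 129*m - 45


(1) = (z - 2)*(z^2 + z - 2) = (z - 2)*(z - 1)*(z + 2)
(2) = (v - 4)*(v^4 + v^3 - 14*v^2 - 24*v) = v*(v - 4)*(v^3 + v^2 - 14*v - 24) = v*(v - 4)^2*(v^2 + 5*v + 6) = v*(v - 4)^2*(v + 3)*(v + 2)
(3) = (s + 1)*(s^4 - 6*s^2 - 8*s - 3) = (s + 1)^2*(s^3 - s^2 - 5*s - 3) = (s + 1)^3*(s^2 - 2*s - 3) = (s + 1)^4*(s - 3)
(4) = (a)*(a^2 + 4*a + 4) = a*(a + 2)*(a + 2)
(5) = (m - 1)*(m^4 - 12*m^3 + 50*m^2 - 84*m + 45) = (m - 3)*(m - 1)*(m^3 - 9*m^2 + 23*m - 15) = (m - 3)*(m - 1)^2*(m^2 - 8*m + 15) = (m - 5)*(m - 3)*(m - 1)^2*(m - 3)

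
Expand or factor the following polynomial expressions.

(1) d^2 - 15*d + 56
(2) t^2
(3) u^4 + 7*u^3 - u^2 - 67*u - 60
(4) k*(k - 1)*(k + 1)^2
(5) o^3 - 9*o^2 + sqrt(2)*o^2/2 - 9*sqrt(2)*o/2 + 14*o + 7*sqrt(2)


(1) = (d - 8)*(d - 7)
(2) = t^2
(3) = (u - 3)*(u + 1)*(u + 4)*(u + 5)
(4) = k^4 + k^3 - k^2 - k
(5) = (o - 7)*(o - 2)*(o + sqrt(2)/2)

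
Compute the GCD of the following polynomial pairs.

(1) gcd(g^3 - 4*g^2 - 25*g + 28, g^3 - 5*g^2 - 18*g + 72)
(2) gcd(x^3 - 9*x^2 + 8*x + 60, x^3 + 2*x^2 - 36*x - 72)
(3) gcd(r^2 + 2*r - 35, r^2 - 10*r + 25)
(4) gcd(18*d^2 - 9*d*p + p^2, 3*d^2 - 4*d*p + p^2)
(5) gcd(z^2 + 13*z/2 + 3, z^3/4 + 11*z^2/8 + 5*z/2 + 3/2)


(1) = g + 4
(2) = gcd((x - 6)*(x - 5)*(x + 2), (x - 6)*(x + 2)*(x + 6)) = x^2 - 4*x - 12
(3) = gcd((r - 5)*(r + 7), (r - 5)^2) = r - 5
(4) = gcd((-6*d + p)*(-3*d + p), (-3*d + p)*(-d + p)) = -3*d + p
(5) = 1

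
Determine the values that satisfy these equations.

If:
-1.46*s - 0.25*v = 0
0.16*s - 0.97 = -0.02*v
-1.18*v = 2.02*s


Then:
No Solution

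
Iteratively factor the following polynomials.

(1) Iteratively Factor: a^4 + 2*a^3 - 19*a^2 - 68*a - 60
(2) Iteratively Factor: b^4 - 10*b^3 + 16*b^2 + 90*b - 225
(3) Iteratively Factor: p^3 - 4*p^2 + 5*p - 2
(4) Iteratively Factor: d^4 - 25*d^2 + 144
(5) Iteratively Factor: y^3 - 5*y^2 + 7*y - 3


(1) = (a + 2)*(a^3 - 19*a - 30) = (a + 2)^2*(a^2 - 2*a - 15) = (a - 5)*(a + 2)^2*(a + 3)
(2) = (b - 3)*(b^3 - 7*b^2 - 5*b + 75) = (b - 3)*(b + 3)*(b^2 - 10*b + 25) = (b - 5)*(b - 3)*(b + 3)*(b - 5)
(3) = (p - 1)*(p^2 - 3*p + 2) = (p - 1)^2*(p - 2)
(4) = (d - 4)*(d^3 + 4*d^2 - 9*d - 36) = (d - 4)*(d - 3)*(d^2 + 7*d + 12) = (d - 4)*(d - 3)*(d + 3)*(d + 4)
(5) = (y - 1)*(y^2 - 4*y + 3) = (y - 3)*(y - 1)*(y - 1)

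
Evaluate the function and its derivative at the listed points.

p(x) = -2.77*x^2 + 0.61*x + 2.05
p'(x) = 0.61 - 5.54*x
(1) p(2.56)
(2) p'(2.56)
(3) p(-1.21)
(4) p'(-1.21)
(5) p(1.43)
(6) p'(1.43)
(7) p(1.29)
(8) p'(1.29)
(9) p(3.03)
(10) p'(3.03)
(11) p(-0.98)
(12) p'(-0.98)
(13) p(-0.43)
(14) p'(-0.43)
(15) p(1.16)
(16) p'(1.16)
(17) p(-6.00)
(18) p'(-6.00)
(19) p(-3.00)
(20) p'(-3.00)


(1) = -14.54
(2) = -13.57
(3) = -2.74
(4) = 7.31
(5) = -2.74
(6) = -7.31
(7) = -1.77
(8) = -6.54
(9) = -21.53
(10) = -16.18
(11) = -1.21
(12) = 6.04
(13) = 1.28
(14) = 2.99
(15) = -0.97
(16) = -5.82
(17) = -101.33
(18) = 33.85
(19) = -24.71
(20) = 17.23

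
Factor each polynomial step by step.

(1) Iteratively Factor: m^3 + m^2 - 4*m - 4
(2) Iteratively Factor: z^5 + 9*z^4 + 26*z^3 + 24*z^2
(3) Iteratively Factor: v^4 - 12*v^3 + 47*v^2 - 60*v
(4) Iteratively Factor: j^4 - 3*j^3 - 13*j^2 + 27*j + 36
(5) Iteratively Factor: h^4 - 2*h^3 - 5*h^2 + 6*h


(1) = (m + 2)*(m^2 - m - 2) = (m + 1)*(m + 2)*(m - 2)
(2) = (z + 2)*(z^4 + 7*z^3 + 12*z^2) = z*(z + 2)*(z^3 + 7*z^2 + 12*z) = z*(z + 2)*(z + 4)*(z^2 + 3*z) = z*(z + 2)*(z + 3)*(z + 4)*(z)
(3) = (v - 3)*(v^3 - 9*v^2 + 20*v) = v*(v - 3)*(v^2 - 9*v + 20) = v*(v - 5)*(v - 3)*(v - 4)
(4) = (j - 3)*(j^3 - 13*j - 12) = (j - 3)*(j + 3)*(j^2 - 3*j - 4) = (j - 3)*(j + 1)*(j + 3)*(j - 4)
(5) = (h + 2)*(h^3 - 4*h^2 + 3*h) = h*(h + 2)*(h^2 - 4*h + 3) = h*(h - 3)*(h + 2)*(h - 1)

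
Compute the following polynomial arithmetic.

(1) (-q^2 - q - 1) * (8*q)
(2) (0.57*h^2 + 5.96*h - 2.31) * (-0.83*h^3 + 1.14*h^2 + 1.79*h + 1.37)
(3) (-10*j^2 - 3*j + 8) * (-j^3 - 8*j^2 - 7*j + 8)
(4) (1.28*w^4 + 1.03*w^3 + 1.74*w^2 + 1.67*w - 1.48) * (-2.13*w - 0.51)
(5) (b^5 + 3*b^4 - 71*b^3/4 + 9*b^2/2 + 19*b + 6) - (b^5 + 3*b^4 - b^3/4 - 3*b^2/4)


(1) = -8*q^3 - 8*q^2 - 8*q
(2) = -0.4731*h^5 - 4.297*h^4 + 9.732*h^3 + 8.8159*h^2 + 4.0303*h - 3.1647
(3) = 10*j^5 + 83*j^4 + 86*j^3 - 123*j^2 - 80*j + 64
(4) = -2.7264*w^5 - 2.8467*w^4 - 4.2315*w^3 - 4.4445*w^2 + 2.3007*w + 0.7548
(5) = -35*b^3/2 + 21*b^2/4 + 19*b + 6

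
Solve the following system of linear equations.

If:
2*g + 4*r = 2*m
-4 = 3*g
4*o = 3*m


Then:
g = -4/3
m = 2*r - 4/3
o = 3*r/2 - 1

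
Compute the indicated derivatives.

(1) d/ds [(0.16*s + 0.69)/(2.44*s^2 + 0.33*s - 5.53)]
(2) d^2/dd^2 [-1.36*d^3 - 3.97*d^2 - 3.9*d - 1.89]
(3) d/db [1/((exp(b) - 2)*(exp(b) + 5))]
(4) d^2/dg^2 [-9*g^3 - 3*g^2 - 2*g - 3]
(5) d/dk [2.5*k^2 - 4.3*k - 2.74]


(1) = (0.3904*s^2 + 0.0528*s - (0.16*s + 0.69)*(4.88*s + 0.33) - 0.8848)/(2.44*s^2 + 0.33*s - 5.53)^2
(2) = -8.16*d - 7.94
(3) = (-2*exp(b) - 3)*exp(b)/(exp(4*b) + 6*exp(3*b) - 11*exp(2*b) - 60*exp(b) + 100)
(4) = -54*g - 6
(5) = 5.0*k - 4.3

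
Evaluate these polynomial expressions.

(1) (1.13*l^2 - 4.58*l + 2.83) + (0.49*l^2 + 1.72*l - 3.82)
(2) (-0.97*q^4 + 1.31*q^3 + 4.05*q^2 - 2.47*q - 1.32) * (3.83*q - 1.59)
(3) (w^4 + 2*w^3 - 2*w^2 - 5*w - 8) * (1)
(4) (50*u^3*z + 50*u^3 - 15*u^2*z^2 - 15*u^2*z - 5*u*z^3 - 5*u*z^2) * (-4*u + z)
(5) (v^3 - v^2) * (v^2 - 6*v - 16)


(1) = 1.62*l^2 - 2.86*l - 0.99
(2) = -3.7151*q^5 + 6.5596*q^4 + 13.4286*q^3 - 15.8996*q^2 - 1.1283*q + 2.0988
(3) = w^4 + 2*w^3 - 2*w^2 - 5*w - 8
(4) = -200*u^4*z - 200*u^4 + 110*u^3*z^2 + 110*u^3*z + 5*u^2*z^3 + 5*u^2*z^2 - 5*u*z^4 - 5*u*z^3
(5) = v^5 - 7*v^4 - 10*v^3 + 16*v^2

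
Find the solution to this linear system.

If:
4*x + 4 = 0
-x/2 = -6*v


Then:
v = -1/12
x = -1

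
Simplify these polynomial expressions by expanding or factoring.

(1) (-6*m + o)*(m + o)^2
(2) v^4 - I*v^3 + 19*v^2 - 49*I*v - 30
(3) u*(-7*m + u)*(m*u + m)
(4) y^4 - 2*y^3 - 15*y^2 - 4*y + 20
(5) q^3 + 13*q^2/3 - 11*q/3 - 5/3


(1) = -6*m^3 - 11*m^2*o - 4*m*o^2 + o^3
(2) = (v - 3*I)*(v - 2*I)*(v - I)*(v + 5*I)
(3) = -7*m^2*u^2 - 7*m^2*u + m*u^3 + m*u^2
(4) = (y - 5)*(y - 1)*(y + 2)^2
(5) = (q - 1)*(q + 1/3)*(q + 5)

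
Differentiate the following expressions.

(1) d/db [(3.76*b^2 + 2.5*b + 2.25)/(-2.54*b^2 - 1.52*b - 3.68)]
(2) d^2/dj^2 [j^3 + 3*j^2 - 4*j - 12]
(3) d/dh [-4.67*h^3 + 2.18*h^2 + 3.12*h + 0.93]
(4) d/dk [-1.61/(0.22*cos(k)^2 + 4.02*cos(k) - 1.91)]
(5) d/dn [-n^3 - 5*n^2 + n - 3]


(1) = (0.6348*b^2 - 16.2436*b - 5.78)/(6.4516*b^4 + 7.7216*b^3 + 21.0048*b^2 + 11.1872*b + 13.5424)
(2) = 6*j + 6
(3) = -14.01*h^2 + 4.36*h + 3.12
(4) = -(0.7084*cos(k) + 6.4722)*sin(k)/(0.22*cos(k)^2 + 4.02*cos(k) - 1.91)^2
(5) = -3*n^2 - 10*n + 1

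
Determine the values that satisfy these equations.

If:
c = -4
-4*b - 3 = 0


Then:
b = -3/4
c = -4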